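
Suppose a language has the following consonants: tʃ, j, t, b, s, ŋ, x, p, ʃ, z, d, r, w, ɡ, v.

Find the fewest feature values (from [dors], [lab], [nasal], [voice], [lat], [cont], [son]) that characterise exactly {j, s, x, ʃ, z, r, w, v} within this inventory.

The target set is precisely the extension of [+continuant] in this inventory.

[+cont]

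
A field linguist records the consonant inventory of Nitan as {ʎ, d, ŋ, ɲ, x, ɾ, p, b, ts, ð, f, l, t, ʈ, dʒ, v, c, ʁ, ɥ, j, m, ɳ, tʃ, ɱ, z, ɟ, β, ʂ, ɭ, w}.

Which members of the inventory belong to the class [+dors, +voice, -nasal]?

Eliminate segments failing any feature: /d, ɾ, p, b, ts, ð, f, l, t, ʈ, dʒ, v, m, ɳ, tʃ, ɱ, z, β, ʂ, ɭ/ are [-dorsal]; /ŋ, ɲ/ are [+nasal]; /x, c/ are [-voice]. The remaining /ʎ, ʁ, ɥ, j, ɟ, w/ satisfy [+dorsal], [+voice], [-nasal].

ʎ, ʁ, ɥ, j, ɟ, w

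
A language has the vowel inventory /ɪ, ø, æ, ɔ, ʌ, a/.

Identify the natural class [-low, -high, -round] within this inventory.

Checking each segment against [-low], [-high], [-round]: /ʌ/ (mid back unrounded lax vowel) satisfies every feature; every other segment in the inventory fails at least one.

ʌ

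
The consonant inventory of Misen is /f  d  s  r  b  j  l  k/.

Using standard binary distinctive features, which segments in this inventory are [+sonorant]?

r, j, l

The feature [sonorant] marks segments produced without turbulent airflow (nasals, liquids, glides, vowels). In this inventory /r, j, l/ have that property, so they are [+sonorant]; /f, d, s, b, k/ are [−sonorant].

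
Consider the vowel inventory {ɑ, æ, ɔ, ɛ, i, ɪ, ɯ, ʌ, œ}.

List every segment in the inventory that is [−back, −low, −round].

ɛ, i, ɪ

Checking each segment against [−back], [−low], [−round]: /ɛ/ (mid front unrounded lax vowel), /i/ (high front unrounded tense vowel), /ɪ/ (high front unrounded lax vowel) satisfy every feature; every other segment in the inventory fails at least one.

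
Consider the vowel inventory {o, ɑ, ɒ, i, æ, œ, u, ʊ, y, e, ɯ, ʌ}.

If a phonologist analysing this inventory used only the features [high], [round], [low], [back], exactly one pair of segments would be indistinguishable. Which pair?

u, ʊ

On the given features, /u/ and /ʊ/ have an identical profile: [+high], [+round], [−low], [+back]. No other two segments in the inventory coincide on all 4 features. (They do differ in [tense], which is not among the given features.)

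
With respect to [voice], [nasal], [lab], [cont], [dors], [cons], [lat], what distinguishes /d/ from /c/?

/d/ is the voiced alveolar stop and /c/ is the voiceless palatal stop. Both are [-nasal], [-labial], [-continuant], [+consonantal], [-lateral]. /d/ is [+voice] while /c/ is [-voice]; /d/ is [-dorsal] while /c/ is [+dorsal], so the distinguishing features are [voice], [dorsal].

[voice], [dorsal]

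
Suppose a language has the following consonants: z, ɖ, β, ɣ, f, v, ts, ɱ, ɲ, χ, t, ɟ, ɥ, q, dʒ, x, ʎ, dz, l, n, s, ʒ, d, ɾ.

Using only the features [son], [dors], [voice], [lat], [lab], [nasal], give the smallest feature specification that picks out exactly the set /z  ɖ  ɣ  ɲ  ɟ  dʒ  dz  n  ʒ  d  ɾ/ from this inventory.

/z, ɖ, ɣ, ɲ, ɟ, dʒ, dz, n, ʒ, d, ɾ/ are all [+voice], [−lateral], [−labial], and no other segment in the inventory matches all three values. Dropping any one of them over-generates: [−lateral, −labial] alone would also admit /ts, χ, t, q, …/; [+voice, −labial] alone would also admit /ʎ, l/; [+voice, −lateral] alone would also admit /β, v, ɱ, ɥ/. No other combination of two listed features picks out exactly this set either, so fewer than three features will not do.

[+voice, −lat, −lab]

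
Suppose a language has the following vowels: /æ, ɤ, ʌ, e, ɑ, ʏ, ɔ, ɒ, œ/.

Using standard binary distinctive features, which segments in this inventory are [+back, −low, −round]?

Checking each segment against [+back], [−low], [−round]: /ɤ/ (mid back unrounded tense vowel), /ʌ/ (mid back unrounded lax vowel) satisfy every feature; every other segment in the inventory fails at least one.

ɤ, ʌ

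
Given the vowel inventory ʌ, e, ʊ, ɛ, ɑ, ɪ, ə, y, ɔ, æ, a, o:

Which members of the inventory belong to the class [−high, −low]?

First, the [−high] segments are /ʌ, e, ɛ, ɑ, ə, ɔ, æ, a, o/.
Then [−low] leaves /ʌ, e, ɛ, ə, ɔ, o/.

ʌ, e, ɛ, ə, ɔ, o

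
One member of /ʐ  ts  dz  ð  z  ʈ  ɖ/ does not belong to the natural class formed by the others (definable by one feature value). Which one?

/ʐ, z, ɖ, dz, ts, ʈ/ are all [-distributed], but /ð/ (voiced dental fricative) is [+distributed]. No other single segment can be removed to leave a set sharing one feature value that the removed segment lacks, so /ð/ is the odd one out.

ð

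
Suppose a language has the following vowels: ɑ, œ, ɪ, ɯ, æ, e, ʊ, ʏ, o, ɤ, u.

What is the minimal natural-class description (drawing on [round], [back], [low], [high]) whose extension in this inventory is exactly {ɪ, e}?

[-low, -back, -round]

The class [-low], [-back], [-round] has exactly /ɪ, e/ as its extension in this inventory. No smaller conjunction from the listed features achieves this: [-back, -round] alone would also admit /æ/; [-low, -round] alone would also admit /ɯ, ɤ/; [-low, -back] alone would also admit /œ, ʏ/; and checking the remaining two-feature bundles turns up none with this extension.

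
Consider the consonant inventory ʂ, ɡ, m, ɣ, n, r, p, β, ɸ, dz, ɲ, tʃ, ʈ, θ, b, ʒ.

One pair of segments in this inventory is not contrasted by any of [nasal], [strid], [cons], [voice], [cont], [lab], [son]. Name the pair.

n, ɲ

/n/ (alveolar nasal) and /ɲ/ (palatal nasal) are both [+nasal], [−strident], [+consonantal], [+voice], [−continuant], [−labial], [+sonorant], so none of the listed features separates them. (They do differ in [dorsal], which is not among the given features.) Every other pair in the inventory differs on at least one listed feature.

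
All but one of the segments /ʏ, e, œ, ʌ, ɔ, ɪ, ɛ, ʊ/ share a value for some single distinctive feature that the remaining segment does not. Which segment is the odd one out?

e

[tense] groups all but one: /ɔ, ʏ, ʌ, œ, ʊ, ɪ, ɛ/ share [-tense] while /e/ (mid front unrounded tense vowel) alone is [+tense]. Removing any other segment would not leave a single-feature class that excludes it.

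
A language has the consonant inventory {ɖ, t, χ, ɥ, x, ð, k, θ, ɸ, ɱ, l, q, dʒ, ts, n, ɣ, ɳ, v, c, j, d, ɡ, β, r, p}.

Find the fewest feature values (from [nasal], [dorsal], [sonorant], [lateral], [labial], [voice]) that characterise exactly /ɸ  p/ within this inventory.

The class [−voice], [+labial] has exactly /ɸ, p/ as its extension in this inventory. No smaller conjunction from the listed features achieves this: [+labial] alone would also admit /ɥ, ɱ, v, β/; [−voice] alone would also admit /t, χ, x, k, …/; and checking the remaining single features turns up none with this extension.

[−voice, +labial]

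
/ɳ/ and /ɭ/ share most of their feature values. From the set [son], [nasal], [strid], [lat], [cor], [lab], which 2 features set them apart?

[nasal], [lateral]

The two segments share [+sonorant], [−strident], [+coronal], [−labial]. The only features from the list on which they differ: /ɳ/ is [+nasal] while /ɭ/ is [−nasal]; /ɳ/ is [−lateral] while /ɭ/ is [+lateral].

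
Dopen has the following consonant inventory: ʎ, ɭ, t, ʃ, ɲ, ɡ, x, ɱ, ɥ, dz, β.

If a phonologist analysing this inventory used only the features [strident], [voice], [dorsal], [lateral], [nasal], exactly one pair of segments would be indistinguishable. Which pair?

ɥ, ɡ

/ɥ/ (labial-palatal glide) and /ɡ/ (voiced velar stop) are both [-strident], [+voice], [+dorsal], [-lateral], [-nasal], so none of the listed features separates them. (They do differ in [sonorant], [continuant], [labial], [round] and [back], which are not among the given features.) Every other pair in the inventory differs on at least one listed feature.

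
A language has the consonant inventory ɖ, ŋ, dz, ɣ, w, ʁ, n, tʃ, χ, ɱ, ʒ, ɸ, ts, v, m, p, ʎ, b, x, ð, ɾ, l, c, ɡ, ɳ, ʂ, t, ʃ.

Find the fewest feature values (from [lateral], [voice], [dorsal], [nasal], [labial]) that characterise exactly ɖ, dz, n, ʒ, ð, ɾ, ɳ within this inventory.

/ɖ, dz, n, ʒ, ð, ɾ, ɳ/ are all [+voice], [−lateral], [−labial], [−dorsal], and no other segment in the inventory matches all four values. Dropping any one of them over-generates: [−lateral, −labial, −dorsal] alone would also admit /tʃ, ts, ʂ, t, …/; [+voice, −labial, −dorsal] alone would also admit /l/; [+voice, −lateral, −dorsal] alone would also admit /ɱ, v, m, b/; [+voice, −lateral, −labial] alone would also admit /ŋ, ɣ, ʁ, ɡ/. No other combination of three listed features picks out exactly this set either, so fewer than four features will not do.

[+voice, −lateral, −labial, −dorsal]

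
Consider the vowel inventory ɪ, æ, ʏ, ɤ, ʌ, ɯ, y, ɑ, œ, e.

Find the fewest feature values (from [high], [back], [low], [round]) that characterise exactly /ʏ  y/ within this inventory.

/ʏ, y/ are all [+high], [+round], and no other segment in the inventory matches both values. Dropping any one of them over-generates: [+round] alone would also admit /œ/; [+high] alone would also admit /ɪ, ɯ/. No other single listed feature picks out exactly this set either, so fewer than two features will not do.

[+high, +round]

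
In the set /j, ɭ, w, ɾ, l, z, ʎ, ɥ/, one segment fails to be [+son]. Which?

Every segment except /z/ is [+sonorant]. /z/ (voiced alveolar fricative) is [−sonorant], so it is the exception.

z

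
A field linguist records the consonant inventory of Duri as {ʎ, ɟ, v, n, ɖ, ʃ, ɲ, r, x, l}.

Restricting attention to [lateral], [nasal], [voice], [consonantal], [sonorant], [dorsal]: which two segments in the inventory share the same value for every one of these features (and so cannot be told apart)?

Both /ɖ/ and /v/ are [−lateral], [−nasal], [+voice], [+consonantal], [−sonorant], [−dorsal]. Since the list omits [continuant], [labial] and [coronal] — which do distinguish the voiced retroflex stop from the voiced labiodental fricative — this pair collapses; all other pairs remain distinct.

ɖ, v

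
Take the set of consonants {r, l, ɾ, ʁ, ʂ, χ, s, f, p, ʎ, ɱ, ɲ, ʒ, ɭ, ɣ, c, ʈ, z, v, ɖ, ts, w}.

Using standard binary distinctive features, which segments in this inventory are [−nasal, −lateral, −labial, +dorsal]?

Eliminate segments failing any feature: /r, ɾ, ʂ, s, ʒ, ʈ, z, ɖ, ts/ are [−dorsal]; /l, ʎ, ɭ/ are [+lateral]; /f, p, v, w/ are [+labial]; /ɱ, ɲ/ are [+nasal]. The remaining /ʁ, χ, ɣ, c/ satisfy [−nasal], [−lateral], [−labial], [+dorsal].

ʁ, χ, ɣ, c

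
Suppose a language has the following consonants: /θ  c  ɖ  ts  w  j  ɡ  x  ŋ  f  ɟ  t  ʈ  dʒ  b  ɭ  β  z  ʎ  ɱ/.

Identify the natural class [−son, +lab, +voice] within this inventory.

b, β

First, the [−sonorant] segments are /θ, c, ɖ, ts, ɡ, x, f, ɟ, t, ʈ, dʒ, b, β, z/.
Within that set, [+labial] gives /f, b, β/.
Intersecting with [+voice] leaves /b, β/.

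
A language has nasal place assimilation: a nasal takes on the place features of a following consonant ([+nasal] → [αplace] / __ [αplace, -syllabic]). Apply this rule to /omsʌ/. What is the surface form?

[onsʌ]

In /omsʌ/, the nasal /m/ precedes /s/, which is [+coronal]. The nasal assimilates in place, becoming the [+coronal] nasal /n/. The surface form is [onsʌ].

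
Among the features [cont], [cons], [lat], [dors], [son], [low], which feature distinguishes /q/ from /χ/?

[continuant]

The two segments share [+consonantal], [-lateral], [+dorsal], [-sonorant], [-low]. The only feature from the list on which they differ: /q/ is [-continuant] while /χ/ is [+continuant].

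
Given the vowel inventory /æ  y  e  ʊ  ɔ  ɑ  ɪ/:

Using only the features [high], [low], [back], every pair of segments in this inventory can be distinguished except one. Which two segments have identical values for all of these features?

Both /y/ and /ɪ/ are [+high], [−low], [−back]. Since the list omits [labial], [round] and [tense] — which do distinguish the high front rounded tense vowel from the high front unrounded lax vowel — this pair collapses; all other pairs remain distinct.

y, ɪ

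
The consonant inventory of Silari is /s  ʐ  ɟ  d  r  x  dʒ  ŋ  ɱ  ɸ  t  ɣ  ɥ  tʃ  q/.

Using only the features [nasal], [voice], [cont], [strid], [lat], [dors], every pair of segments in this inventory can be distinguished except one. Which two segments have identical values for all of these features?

Both /ɥ/ and /ɣ/ are [−nasal], [+voice], [+continuant], [−strident], [−lateral], [+dorsal]. Since the list omits [sonorant], [labial], [round] and [back] — which do distinguish the labial-palatal glide from the voiced velar fricative — this pair collapses; all other pairs remain distinct.

ɥ, ɣ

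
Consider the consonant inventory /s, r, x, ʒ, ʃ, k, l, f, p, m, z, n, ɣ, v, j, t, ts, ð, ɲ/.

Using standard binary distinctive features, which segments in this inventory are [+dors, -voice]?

Checking each segment against [+dorsal], [-voice]: /x/ (voiceless velar fricative), /k/ (voiceless velar stop) satisfy every feature; every other segment in the inventory fails at least one.

x, k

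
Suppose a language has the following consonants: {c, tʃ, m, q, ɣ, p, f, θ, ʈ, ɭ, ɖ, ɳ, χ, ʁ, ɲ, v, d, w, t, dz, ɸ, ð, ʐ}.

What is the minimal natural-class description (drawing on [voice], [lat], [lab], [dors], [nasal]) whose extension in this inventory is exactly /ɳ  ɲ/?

[+nasal, -lab]

The class [+nasal], [-labial] has exactly /ɳ, ɲ/ as its extension in this inventory. No smaller conjunction from the listed features achieves this: [-labial] alone would also admit /c, tʃ, q, ɣ, …/; [+nasal] alone would also admit /m/; and checking the remaining single features turns up none with this extension.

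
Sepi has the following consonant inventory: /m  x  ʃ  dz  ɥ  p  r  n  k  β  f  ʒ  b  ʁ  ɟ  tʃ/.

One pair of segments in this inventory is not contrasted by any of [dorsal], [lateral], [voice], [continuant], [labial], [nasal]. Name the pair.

r, ʒ

/r/ (alveolar trill) and /ʒ/ (voiced postalveolar fricative) are both [−dorsal], [−lateral], [+voice], [+continuant], [−labial], [−nasal], so none of the listed features separates them. (They do differ in [sonorant], [strident] and [anterior], which are not among the given features.) Every other pair in the inventory differs on at least one listed feature.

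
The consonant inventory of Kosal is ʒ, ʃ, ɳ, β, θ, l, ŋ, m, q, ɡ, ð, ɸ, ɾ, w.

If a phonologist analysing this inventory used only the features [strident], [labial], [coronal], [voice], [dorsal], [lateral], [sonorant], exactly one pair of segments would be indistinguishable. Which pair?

ɳ, ɾ

/ɳ/ (retroflex nasal) and /ɾ/ (alveolar tap) are both [-strident], [-labial], [+coronal], [+voice], [-dorsal], [-lateral], [+sonorant], so none of the listed features separates them. (They do differ in [nasal] and [anterior], which are not among the given features.) Every other pair in the inventory differs on at least one listed feature.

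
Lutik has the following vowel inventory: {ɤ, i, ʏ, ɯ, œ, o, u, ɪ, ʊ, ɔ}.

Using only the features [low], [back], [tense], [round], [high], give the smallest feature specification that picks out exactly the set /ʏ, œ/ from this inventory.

Every target segment is [−back], [+round]; each remaining inventory member fails at least one of these. Each conjunct is needed — [+round] alone would also admit /o, u, ʊ, ɔ/; [−back] alone would also admit /i, ɪ/ — and no other single listed feature has exactly this extension, so two is the minimum.

[−back, +round]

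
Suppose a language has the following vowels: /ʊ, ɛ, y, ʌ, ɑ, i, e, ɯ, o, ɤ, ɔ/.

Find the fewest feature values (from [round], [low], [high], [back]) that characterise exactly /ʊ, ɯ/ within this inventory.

/ʊ, ɯ/ are all [+high], [+back], and no other segment in the inventory matches both values. Dropping any one of them over-generates: [+back] alone would also admit /ʌ, ɑ, o, ɤ, …/; [+high] alone would also admit /y, i/. No other single listed feature picks out exactly this set either, so fewer than two features will not do.

[+high, +back]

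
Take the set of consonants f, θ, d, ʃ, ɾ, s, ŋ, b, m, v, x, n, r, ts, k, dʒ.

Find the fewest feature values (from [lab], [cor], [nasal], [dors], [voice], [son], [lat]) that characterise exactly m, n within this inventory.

Every target segment is [+nasal], [−dorsal]; each remaining inventory member fails at least one of these. Each conjunct is needed — [−dorsal] alone would also admit /f, θ, d, ʃ, …/; [+nasal] alone would also admit /ŋ/ — and no other single listed feature has exactly this extension, so two is the minimum.

[+nasal, −dors]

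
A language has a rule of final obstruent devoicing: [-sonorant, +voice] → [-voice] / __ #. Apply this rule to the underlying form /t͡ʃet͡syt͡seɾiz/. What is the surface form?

/z/ satisfies [-sonorant, +voice] and sits in __ #. The [-voice] counterpart of the voiced alveolar fricative is /s/. Other segments in /t͡ʃet͡syt͡seɾiz/ either fail the structural description or are not in the environment, so the surface form is [t͡ʃet͡syt͡seɾis].

[t͡ʃet͡syt͡seɾis]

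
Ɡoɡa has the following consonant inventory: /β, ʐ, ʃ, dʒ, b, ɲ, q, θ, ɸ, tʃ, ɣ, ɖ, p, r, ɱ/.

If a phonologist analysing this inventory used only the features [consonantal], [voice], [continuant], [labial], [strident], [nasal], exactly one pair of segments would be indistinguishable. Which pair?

ɣ, r

Both /ɣ/ and /r/ are [+consonantal], [+voice], [+continuant], [−labial], [−strident], [−nasal]. Since the list omits [sonorant], [coronal] and [dorsal] — which do distinguish the voiced velar fricative from the alveolar trill — this pair collapses; all other pairs remain distinct.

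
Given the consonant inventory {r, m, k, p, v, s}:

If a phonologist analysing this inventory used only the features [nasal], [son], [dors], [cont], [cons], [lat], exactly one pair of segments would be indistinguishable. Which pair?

/v/ (voiced labiodental fricative) and /s/ (voiceless alveolar fricative) are both [−nasal], [−sonorant], [−dorsal], [+continuant], [+consonantal], [−lateral], so none of the listed features separates them. (They do differ in [voice], [labial] and [coronal], which are not among the given features.) Every other pair in the inventory differs on at least one listed feature.

v, s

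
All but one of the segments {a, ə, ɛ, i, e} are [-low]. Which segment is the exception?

a

Every segment except /a/ is [-low]. /a/ (low unrounded vowel) is [+low], so it is the exception.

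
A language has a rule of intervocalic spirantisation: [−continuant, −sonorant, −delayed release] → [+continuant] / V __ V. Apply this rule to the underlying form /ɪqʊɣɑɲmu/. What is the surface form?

Only /q/ occurs between two vowels (/ɪ/ __ /ʊ/) and matches the structural description. It is a voiceless uvular stop, so [−continuant, −sonorant, −delayed release] holds; changing it to [+continuant] with all other features held fixed yields /χ/ (voiceless uvular fricative). No other segment meets both the structural description and the environment, so the output is [ɪχʊɣɑɲmu].

[ɪχʊɣɑɲmu]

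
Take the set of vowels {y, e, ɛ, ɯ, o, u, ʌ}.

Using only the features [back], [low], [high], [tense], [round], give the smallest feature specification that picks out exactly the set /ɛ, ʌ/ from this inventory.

/ɛ, ʌ/ are exactly the [-tense] segments in the inventory, so a single feature suffices.

[-tense]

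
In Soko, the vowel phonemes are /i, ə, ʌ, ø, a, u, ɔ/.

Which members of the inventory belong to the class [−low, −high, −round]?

Among the inventory, the [−low] segments are /i, ə, ʌ, ø, u, ɔ/.
Among these, [−high] gives /ə, ʌ, ø, ɔ/.
Among these, [−round] leaves /ə, ʌ/.

ə, ʌ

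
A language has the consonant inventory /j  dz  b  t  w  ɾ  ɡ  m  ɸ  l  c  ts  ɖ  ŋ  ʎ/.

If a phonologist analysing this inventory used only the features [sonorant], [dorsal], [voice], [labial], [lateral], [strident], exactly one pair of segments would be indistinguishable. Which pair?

ŋ, j

/ŋ/ (velar nasal) and /j/ (palatal glide) are both [+sonorant], [+dorsal], [+voice], [-labial], [-lateral], [-strident], so none of the listed features separates them. (They do differ in [nasal], [continuant] and [back], which are not among the given features.) Every other pair in the inventory differs on at least one listed feature.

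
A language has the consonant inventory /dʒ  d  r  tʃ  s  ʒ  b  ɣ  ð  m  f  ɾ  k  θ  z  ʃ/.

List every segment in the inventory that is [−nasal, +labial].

b, f

Checking each segment against [−nasal], [+labial]: /b/ (voiced bilabial stop), /f/ (voiceless labiodental fricative) satisfy every feature; every other segment in the inventory fails at least one.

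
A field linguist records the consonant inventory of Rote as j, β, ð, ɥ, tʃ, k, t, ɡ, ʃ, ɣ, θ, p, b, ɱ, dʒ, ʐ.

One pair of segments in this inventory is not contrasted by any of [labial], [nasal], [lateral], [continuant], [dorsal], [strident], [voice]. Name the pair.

/j/ (palatal glide) and /ɣ/ (voiced velar fricative) are both [-labial], [-nasal], [-lateral], [+continuant], [+dorsal], [-strident], [+voice], so none of the listed features separates them. (They do differ in [sonorant] and [back], which are not among the given features.) Every other pair in the inventory differs on at least one listed feature.

j, ɣ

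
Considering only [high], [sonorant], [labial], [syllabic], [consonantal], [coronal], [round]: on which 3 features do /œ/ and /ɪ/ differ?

[labial], [round], [high]

The two segments share [+sonorant], [+syllabic], [-consonantal], [-coronal]. The only features from the list on which they differ: /œ/ is [+labial] while /ɪ/ is [-labial]; /œ/ is [+round] while /ɪ/ is [-round]; /œ/ is [-high] while /ɪ/ is [+high].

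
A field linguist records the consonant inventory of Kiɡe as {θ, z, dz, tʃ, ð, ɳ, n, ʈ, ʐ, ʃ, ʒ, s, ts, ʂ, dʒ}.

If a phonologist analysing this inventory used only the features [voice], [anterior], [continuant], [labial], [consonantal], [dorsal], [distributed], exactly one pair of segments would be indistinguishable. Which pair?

dz, n

On the given features, /dz/ and /n/ have an identical profile: [+voice], [+anterior], [−continuant], [−labial], [+consonantal], [−dorsal], [−distributed]. No other two segments in the inventory coincide on all 7 features. (They do differ in [sonorant], [nasal] and [strident], which are not among the given features.)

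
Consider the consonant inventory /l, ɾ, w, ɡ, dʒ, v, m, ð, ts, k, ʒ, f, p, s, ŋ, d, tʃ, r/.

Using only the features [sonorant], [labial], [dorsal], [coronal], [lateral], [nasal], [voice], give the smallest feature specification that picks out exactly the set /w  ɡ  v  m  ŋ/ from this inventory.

[+voice, −coronal]

The class [+voice], [−coronal] has exactly /w, ɡ, v, m, ŋ/ as its extension in this inventory. No smaller conjunction from the listed features achieves this: [−coronal] alone would also admit /k, f, p/; [+voice] alone would also admit /l, ɾ, dʒ, ð, …/; and checking the remaining single features turns up none with this extension.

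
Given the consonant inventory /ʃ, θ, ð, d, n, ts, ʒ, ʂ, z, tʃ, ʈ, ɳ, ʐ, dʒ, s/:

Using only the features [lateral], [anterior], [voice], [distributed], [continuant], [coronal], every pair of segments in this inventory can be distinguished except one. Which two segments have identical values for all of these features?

On the given features, /d/ and /n/ have an identical profile: [-lateral], [+anterior], [+voice], [-distributed], [-continuant], [+coronal]. No other two segments in the inventory coincide on all 6 features. (They do differ in [sonorant] and [nasal], which are not among the given features.)

d, n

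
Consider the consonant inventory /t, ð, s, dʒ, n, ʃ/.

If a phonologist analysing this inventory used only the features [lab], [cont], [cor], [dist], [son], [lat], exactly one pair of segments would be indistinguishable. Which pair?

ð, ʃ

/ð/ (voiced dental fricative) and /ʃ/ (voiceless postalveolar fricative) are both [-labial], [+continuant], [+coronal], [+distributed], [-sonorant], [-lateral], so none of the listed features separates them. (They do differ in [voice], [strident] and [anterior], which are not among the given features.) Every other pair in the inventory differs on at least one listed feature.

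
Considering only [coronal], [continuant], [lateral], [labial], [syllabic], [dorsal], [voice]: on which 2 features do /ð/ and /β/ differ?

[labial], [coronal]

The two segments share [+continuant], [-lateral], [-syllabic], [-dorsal], [+voice]. The only features from the list on which they differ: /ð/ is [-labial] while /β/ is [+labial]; /ð/ is [+coronal] while /β/ is [-coronal].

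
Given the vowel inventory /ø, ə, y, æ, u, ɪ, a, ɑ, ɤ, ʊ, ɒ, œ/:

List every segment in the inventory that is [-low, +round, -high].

ø, œ

First, the [-low] segments are /ø, ə, y, u, ɪ, ɤ, ʊ, œ/.
Intersecting with [+round] gives /ø, y, u, ʊ, œ/.
Intersecting with [-high] leaves /ø, œ/.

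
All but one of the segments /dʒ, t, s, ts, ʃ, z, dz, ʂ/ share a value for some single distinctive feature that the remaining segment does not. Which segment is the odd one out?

t

/ts, z, dz, ʂ, dʒ, s, ʃ/ are all [+strident], but /t/ (voiceless alveolar stop) is [−strident]. No other single segment can be removed to leave a set sharing one feature value that the removed segment lacks, so /t/ is the odd one out.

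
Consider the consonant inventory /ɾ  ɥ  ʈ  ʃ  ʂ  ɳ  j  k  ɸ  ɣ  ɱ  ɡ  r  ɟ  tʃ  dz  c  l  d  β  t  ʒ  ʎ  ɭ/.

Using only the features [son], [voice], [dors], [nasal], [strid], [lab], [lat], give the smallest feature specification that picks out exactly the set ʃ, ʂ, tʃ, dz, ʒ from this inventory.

[+strid]

The target set is precisely the extension of [+strident] in this inventory.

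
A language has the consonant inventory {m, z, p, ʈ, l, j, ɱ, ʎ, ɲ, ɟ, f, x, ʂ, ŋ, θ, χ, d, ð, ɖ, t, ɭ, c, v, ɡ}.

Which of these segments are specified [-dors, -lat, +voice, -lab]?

Checking each segment against [-dorsal], [-lateral], [+voice], [-labial]: /z/ (voiced alveolar fricative), /d/ (voiced alveolar stop), /ð/ (voiced dental fricative), /ɖ/ (voiced retroflex stop) satisfy every feature; every other segment in the inventory fails at least one.

z, d, ð, ɖ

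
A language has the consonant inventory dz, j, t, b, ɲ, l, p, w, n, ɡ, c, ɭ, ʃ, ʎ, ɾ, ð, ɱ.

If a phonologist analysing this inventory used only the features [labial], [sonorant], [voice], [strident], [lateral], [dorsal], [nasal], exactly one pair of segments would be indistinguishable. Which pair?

Both /l/ and /ɭ/ are [−labial], [+sonorant], [+voice], [−strident], [+lateral], [−dorsal], [−nasal]. Since the list omits [anterior] — which does distinguish the alveolar lateral approximant from the retroflex lateral approximant — this pair collapses; all other pairs remain distinct.

l, ɭ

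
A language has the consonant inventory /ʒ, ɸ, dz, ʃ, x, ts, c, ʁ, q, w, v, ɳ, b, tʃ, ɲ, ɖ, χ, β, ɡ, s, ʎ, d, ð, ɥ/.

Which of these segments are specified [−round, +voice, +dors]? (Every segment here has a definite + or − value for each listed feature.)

Among the inventory, the [−round] segments are /ʒ, ɸ, dz, ʃ, x, ts, c, ʁ, q, v, ɳ, b, tʃ, ɲ, ɖ, χ, β, ɡ, s, ʎ, d, ð/.
Of those, [+voice] gives /ʒ, dz, ʁ, v, ɳ, b, ɲ, ɖ, β, ɡ, ʎ, d, ð/.
Among these, [+dorsal] leaves /ʁ, ɲ, ɡ, ʎ/.

ʁ, ɲ, ɡ, ʎ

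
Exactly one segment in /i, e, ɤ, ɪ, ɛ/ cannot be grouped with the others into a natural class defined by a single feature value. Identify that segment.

/e, ɪ, ɛ, i/ are all [-back], but /ɤ/ (mid back unrounded tense vowel) is [+back]. No other single segment can be removed to leave a set sharing one feature value that the removed segment lacks, so /ɤ/ is the odd one out.

ɤ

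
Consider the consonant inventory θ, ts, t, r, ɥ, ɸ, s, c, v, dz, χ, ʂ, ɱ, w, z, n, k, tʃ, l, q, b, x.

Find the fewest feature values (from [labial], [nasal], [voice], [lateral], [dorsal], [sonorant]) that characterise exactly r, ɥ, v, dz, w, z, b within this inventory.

The class [+voice], [-nasal], [-lateral] has exactly /r, ɥ, v, dz, w, z, b/ as its extension in this inventory. No smaller conjunction from the listed features achieves this: [-nasal, -lateral] alone would also admit /θ, ts, t, ɸ, …/; [+voice, -lateral] alone would also admit /ɱ, n/; [+voice, -nasal] alone would also admit /l/; and checking the remaining two-feature bundles turns up none with this extension.

[+voice, -nasal, -lateral]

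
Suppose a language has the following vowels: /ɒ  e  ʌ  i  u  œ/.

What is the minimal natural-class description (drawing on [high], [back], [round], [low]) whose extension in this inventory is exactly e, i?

/e, i/ are all [-back], [-round], and no other segment in the inventory matches both values. Dropping any one of them over-generates: [-round] alone would also admit /ʌ/; [-back] alone would also admit /œ/. No other single listed feature picks out exactly this set either, so fewer than two features will not do.

[-back, -round]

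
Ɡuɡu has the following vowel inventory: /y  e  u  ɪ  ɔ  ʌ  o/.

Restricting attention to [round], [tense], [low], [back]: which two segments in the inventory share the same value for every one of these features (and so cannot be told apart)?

o, u

On the given features, /o/ and /u/ have an identical profile: [+round], [+tense], [-low], [+back]. No other two segments in the inventory coincide on all 4 features. (They do differ in [high], which is not among the given features.)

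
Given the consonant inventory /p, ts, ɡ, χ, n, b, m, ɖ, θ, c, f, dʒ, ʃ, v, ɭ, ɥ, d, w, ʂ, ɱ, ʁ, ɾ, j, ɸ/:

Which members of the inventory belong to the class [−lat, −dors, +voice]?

Eliminate segments failing any feature: /p, ts, θ, f, ʃ, ʂ, ɸ/ are [−voice]; /ɡ, χ, c, ɥ, w, ʁ, j/ are [+dorsal]; /ɭ/ is [+lateral]. The remaining /n, b, m, ɖ, dʒ, v, d, ɱ, ɾ/ satisfy [−lateral], [−dorsal], [+voice].

n, b, m, ɖ, dʒ, v, d, ɱ, ɾ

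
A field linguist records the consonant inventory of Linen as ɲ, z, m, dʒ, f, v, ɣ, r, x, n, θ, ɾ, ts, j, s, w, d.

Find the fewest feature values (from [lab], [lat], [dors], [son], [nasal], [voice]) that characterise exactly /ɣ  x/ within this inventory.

[−son, +dors]

The class [−sonorant], [+dorsal] has exactly /ɣ, x/ as its extension in this inventory. No smaller conjunction from the listed features achieves this: [+dorsal] alone would also admit /ɲ, j, w/; [−sonorant] alone would also admit /z, dʒ, f, v, …/; and checking the remaining single features turns up none with this extension.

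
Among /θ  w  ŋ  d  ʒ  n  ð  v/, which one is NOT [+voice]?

Every segment except /θ/ is [+voice]. /θ/ (voiceless dental fricative) is [-voice], so it is the exception.

θ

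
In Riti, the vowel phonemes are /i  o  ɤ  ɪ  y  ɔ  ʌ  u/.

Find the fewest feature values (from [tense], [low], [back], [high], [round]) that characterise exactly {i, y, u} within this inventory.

/i, y, u/ are all [+high], [+tense], and no other segment in the inventory matches both values. Dropping any one of them over-generates: [+tense] alone would also admit /o, ɤ/; [+high] alone would also admit /ɪ/. No other single listed feature picks out exactly this set either, so fewer than two features will not do.

[+high, +tense]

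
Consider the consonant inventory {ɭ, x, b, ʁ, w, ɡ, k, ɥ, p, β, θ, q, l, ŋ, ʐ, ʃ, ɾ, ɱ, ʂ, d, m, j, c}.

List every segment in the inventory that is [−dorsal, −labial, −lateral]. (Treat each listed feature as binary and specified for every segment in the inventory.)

θ, ʐ, ʃ, ɾ, ʂ, d

Among the inventory, the [−dorsal] segments are /ɭ, b, p, β, θ, l, ʐ, ʃ, ɾ, ɱ, ʂ, d, m/.
Of those, [−labial] gives /ɭ, θ, l, ʐ, ʃ, ɾ, ʂ, d/.
Within that set, [−lateral] leaves /θ, ʐ, ʃ, ɾ, ʂ, d/.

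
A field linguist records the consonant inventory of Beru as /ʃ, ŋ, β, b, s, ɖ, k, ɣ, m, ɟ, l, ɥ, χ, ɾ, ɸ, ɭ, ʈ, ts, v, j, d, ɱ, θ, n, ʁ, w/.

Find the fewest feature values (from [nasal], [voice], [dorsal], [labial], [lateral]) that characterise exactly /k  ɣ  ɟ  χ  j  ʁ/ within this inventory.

Every target segment is [−nasal], [−labial], [+dorsal]; each remaining inventory member fails at least one of these. Each conjunct is needed — [−labial, +dorsal] alone would also admit /ŋ/; [−nasal, +dorsal] alone would also admit /ɥ, w/; [−nasal, −labial] alone would also admit /ʃ, s, ɖ, l, …/ — and no other combination of two listed features has exactly this extension, so three is the minimum.

[−nasal, −labial, +dorsal]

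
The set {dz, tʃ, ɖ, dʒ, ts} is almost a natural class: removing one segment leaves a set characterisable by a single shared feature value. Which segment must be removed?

/dz, dʒ, ts, tʃ/ are all [+delayed release], but /ɖ/ (voiced retroflex stop) is [−delayed release]. No other single segment can be removed to leave a set sharing one feature value that the removed segment lacks, so /ɖ/ is the odd one out.

ɖ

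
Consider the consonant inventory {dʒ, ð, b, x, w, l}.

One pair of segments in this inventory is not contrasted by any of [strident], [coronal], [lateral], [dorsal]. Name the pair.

Both /x/ and /w/ are [−strident], [−coronal], [−lateral], [+dorsal]. Since the list omits [sonorant], [voice], [labial] and [round] — which do distinguish the voiceless velar fricative from the labial-velar glide — this pair collapses; all other pairs remain distinct.

x, w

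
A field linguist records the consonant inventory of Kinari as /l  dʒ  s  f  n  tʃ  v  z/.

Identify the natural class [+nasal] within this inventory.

n

The feature [nasal] marks segments produced with velum lowered (airflow through the nose). In this inventory /n/ has that property, so it is [+nasal]; /l, dʒ, s, f, tʃ, v, z/ are [-nasal].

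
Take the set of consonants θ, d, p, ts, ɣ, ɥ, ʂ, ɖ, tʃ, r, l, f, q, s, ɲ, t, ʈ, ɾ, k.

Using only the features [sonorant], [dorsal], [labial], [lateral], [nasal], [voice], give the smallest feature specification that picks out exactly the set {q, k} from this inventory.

[−voice, +dorsal]

Every target segment is [−voice], [+dorsal]; each remaining inventory member fails at least one of these. Each conjunct is needed — [+dorsal] alone would also admit /ɣ, ɥ, ɲ/; [−voice] alone would also admit /θ, p, ts, ʂ, …/ — and no other single listed feature has exactly this extension, so two is the minimum.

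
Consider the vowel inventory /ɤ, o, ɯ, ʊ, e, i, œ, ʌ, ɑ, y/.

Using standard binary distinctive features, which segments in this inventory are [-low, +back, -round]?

ɤ, ɯ, ʌ

Checking each segment against [-low], [+back], [-round]: /ɤ/ (mid back unrounded tense vowel), /ɯ/ (high back unrounded vowel), /ʌ/ (mid back unrounded lax vowel) satisfy every feature; every other segment in the inventory fails at least one.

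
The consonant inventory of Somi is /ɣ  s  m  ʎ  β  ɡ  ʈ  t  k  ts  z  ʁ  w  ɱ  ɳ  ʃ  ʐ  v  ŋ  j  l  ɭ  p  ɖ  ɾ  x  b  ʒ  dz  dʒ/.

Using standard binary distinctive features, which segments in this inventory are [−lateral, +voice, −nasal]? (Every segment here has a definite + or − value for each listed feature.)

Among the inventory, the [−lateral] segments are /ɣ, s, m, β, ɡ, ʈ, t, k, ts, z, ʁ, w, ɱ, ɳ, ʃ, ʐ, v, ŋ, j, p, ɖ, ɾ, x, b, ʒ, dz, dʒ/.
Of those, [+voice] gives /ɣ, m, β, ɡ, z, ʁ, w, ɱ, ɳ, ʐ, v, ŋ, j, ɖ, ɾ, b, ʒ, dz, dʒ/.
Of those, [−nasal] leaves /ɣ, β, ɡ, z, ʁ, w, ʐ, v, j, ɖ, ɾ, b, ʒ, dz, dʒ/.

ɣ, β, ɡ, z, ʁ, w, ʐ, v, j, ɖ, ɾ, b, ʒ, dz, dʒ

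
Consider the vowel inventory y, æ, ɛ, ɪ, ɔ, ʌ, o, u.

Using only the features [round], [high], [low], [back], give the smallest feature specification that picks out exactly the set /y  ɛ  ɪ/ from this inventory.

[−low, −back]

/y, ɛ, ɪ/ are all [−low], [−back], and no other segment in the inventory matches both values. Dropping any one of them over-generates: [−back] alone would also admit /æ/; [−low] alone would also admit /ɔ, ʌ, o, u/. No other single listed feature picks out exactly this set either, so fewer than two features will not do.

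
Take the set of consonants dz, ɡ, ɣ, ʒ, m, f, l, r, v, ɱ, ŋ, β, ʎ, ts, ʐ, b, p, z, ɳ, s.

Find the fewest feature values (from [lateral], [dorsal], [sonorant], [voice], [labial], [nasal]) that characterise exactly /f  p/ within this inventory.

[-voice, +labial]

The class [-voice], [+labial] has exactly /f, p/ as its extension in this inventory. No smaller conjunction from the listed features achieves this: [+labial] alone would also admit /m, v, ɱ, β, …/; [-voice] alone would also admit /ts, s/; and checking the remaining single features turns up none with this extension.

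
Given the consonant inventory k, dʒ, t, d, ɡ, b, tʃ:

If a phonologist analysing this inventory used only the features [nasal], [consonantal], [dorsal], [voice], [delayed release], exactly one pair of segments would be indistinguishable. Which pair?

On the given features, /d/ and /b/ have an identical profile: [−nasal], [+consonantal], [−dorsal], [+voice], [−delayed release]. No other two segments in the inventory coincide on all 5 features. (They do differ in [labial] and [coronal], which are not among the given features.)

d, b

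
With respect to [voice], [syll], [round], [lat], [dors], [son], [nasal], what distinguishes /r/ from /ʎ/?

/r/ is the alveolar trill and /ʎ/ is the palatal lateral approximant. Both are [+voice], [−syllabic], [−round], [+sonorant], [−nasal]. /r/ is [−lateral] while /ʎ/ is [+lateral]; /r/ is [−dorsal] while /ʎ/ is [+dorsal], so the distinguishing features are [lateral], [dorsal].

[lateral], [dorsal]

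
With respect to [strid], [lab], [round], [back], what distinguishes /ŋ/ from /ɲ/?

The two segments share [-strident], [-labial], [-round]. The only feature from the list on which they differ: /ŋ/ is [+back] while /ɲ/ is [-back].

[back]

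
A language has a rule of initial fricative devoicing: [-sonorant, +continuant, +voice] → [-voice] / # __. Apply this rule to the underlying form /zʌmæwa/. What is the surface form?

[sʌmæwa]

/z/ satisfies [-sonorant, +continuant, +voice] and sits in # __. The [-voice] counterpart of the voiced alveolar fricative is /s/. Other segments in /zʌmæwa/ either fail the structural description or are not in the environment, so the surface form is [sʌmæwa].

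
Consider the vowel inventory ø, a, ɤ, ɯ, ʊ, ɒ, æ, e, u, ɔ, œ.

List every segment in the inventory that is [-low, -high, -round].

First, the [-low] segments are /ø, ɤ, ɯ, ʊ, e, u, ɔ, œ/.
Within that set, [-high] gives /ø, ɤ, e, ɔ, œ/.
Among these, [-round] leaves /ɤ, e/.

ɤ, e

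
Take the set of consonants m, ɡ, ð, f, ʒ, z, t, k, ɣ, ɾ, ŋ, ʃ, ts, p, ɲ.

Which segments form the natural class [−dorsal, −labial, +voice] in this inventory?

Checking each segment against [−dorsal], [−labial], [+voice]: /ð/ (voiced dental fricative), /ʒ/ (voiced postalveolar fricative), /z/ (voiced alveolar fricative), /ɾ/ (alveolar tap) satisfy every feature; every other segment in the inventory fails at least one.

ð, ʒ, z, ɾ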